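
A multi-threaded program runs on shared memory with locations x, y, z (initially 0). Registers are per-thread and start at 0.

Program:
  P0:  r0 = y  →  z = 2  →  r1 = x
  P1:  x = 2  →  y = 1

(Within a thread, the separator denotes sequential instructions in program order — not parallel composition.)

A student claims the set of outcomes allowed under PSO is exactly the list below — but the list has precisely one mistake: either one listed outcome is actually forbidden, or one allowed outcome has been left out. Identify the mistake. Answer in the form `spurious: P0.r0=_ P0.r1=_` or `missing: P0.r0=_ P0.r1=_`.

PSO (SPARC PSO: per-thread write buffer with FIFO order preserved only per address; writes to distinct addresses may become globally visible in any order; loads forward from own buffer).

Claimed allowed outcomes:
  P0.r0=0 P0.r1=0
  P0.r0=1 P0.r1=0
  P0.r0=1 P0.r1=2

outcome vector order: (P0.r0,P0.r1)
PSO: 4 outcomes — {(0,0) (0,2) (1,0) (1,2)}
PSO∖claimed = {(0,2)}

missing: P0.r0=0 P0.r1=2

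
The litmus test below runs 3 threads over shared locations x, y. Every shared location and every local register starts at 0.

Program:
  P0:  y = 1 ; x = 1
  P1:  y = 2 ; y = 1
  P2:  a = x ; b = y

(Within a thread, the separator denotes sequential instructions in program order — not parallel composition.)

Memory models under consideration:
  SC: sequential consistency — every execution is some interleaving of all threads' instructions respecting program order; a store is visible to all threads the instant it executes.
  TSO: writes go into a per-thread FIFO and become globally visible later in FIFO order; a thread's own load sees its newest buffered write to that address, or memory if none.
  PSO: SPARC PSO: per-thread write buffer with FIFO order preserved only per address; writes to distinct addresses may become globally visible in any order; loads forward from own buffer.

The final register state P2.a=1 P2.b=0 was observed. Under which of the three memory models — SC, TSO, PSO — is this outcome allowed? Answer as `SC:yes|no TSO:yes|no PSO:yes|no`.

outcome vector order: (P2.a,P2.b)
under SC → 0/0 0/1 0/2 1/1 1/2
under TSO → 0/0 0/1 0/2 1/1 1/2
under PSO → 0/0 0/1 0/2 1/0 1/1 1/2
target 1/0 ∈ {PSO}

SC:no TSO:no PSO:yes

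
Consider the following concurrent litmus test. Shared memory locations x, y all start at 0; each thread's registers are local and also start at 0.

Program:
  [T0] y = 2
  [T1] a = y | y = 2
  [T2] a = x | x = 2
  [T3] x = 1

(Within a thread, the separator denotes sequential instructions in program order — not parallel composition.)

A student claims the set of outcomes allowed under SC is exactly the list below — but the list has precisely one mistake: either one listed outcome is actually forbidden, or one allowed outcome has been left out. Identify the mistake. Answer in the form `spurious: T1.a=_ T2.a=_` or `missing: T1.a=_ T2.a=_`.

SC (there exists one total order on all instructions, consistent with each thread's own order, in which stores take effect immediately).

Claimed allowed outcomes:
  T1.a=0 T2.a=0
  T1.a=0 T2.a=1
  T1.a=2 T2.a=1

missing: T1.a=2 T2.a=0

outcome vector order: (T1.a,T2.a)
SC: 4 outcomes — {00 01 20 21}
SC∖claimed = {20}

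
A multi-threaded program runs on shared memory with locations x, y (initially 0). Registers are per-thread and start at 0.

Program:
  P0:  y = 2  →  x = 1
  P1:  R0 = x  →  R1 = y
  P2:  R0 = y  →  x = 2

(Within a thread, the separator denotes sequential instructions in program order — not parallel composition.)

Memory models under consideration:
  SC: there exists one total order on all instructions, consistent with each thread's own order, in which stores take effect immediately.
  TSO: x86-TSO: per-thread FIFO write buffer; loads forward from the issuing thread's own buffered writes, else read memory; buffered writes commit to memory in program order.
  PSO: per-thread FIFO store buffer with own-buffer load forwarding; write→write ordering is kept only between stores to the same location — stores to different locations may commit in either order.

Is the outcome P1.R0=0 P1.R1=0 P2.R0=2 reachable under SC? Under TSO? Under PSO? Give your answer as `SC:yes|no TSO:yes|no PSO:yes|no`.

outcome vector order: (P1.R0,P1.R1,P2.R0)
SC: 9 outcomes — {000; 002; 020; 022; 120; 122; 200; 220; 222}
TSO: 9 outcomes — {000; 002; 020; 022; 120; 122; 200; 220; 222}
PSO: 11 outcomes — {000; 002; 020; 022; 100; 102; 120; 122; 200; 220; 222}
target 002 ∈ {SC,TSO,PSO}

SC:yes TSO:yes PSO:yes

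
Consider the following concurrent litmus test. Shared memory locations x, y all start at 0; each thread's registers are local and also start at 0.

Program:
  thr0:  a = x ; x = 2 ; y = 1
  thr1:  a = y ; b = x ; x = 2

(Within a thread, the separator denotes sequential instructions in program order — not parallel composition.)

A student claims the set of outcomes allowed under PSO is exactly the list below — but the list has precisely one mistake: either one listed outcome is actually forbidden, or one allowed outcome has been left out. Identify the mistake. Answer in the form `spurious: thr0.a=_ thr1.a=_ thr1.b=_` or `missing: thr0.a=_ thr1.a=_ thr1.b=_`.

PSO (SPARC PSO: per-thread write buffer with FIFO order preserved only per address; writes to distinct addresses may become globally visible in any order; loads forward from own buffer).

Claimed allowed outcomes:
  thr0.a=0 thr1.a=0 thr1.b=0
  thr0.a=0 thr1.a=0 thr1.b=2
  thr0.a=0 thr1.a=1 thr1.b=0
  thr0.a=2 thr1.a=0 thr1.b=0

missing: thr0.a=0 thr1.a=1 thr1.b=2

outcome vector order: (thr0.a,thr1.a,thr1.b)
PSO (5): 000; 002; 010; 012; 200
PSO∖claimed = {012}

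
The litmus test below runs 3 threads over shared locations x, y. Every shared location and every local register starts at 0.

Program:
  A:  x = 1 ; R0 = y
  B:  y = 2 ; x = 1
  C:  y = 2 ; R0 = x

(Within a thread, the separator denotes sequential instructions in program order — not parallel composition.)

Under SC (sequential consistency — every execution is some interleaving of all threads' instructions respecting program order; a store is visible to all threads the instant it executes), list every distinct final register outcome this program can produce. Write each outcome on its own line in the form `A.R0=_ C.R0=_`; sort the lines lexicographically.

outcome vector order: (A.R0,C.R0)
|SC outcomes| = 3

A.R0=0 C.R0=1
A.R0=2 C.R0=0
A.R0=2 C.R0=1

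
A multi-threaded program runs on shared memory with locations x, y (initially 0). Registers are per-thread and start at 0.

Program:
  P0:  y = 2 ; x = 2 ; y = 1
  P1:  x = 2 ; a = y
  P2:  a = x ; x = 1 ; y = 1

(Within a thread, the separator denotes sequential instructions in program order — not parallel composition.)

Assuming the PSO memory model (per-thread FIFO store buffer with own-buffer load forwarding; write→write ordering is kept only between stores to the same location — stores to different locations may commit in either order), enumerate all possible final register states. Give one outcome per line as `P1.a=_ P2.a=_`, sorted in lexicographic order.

outcome vector order: (P1.a,P2.a)
|PSO outcomes| = 6

P1.a=0 P2.a=0
P1.a=0 P2.a=2
P1.a=1 P2.a=0
P1.a=1 P2.a=2
P1.a=2 P2.a=0
P1.a=2 P2.a=2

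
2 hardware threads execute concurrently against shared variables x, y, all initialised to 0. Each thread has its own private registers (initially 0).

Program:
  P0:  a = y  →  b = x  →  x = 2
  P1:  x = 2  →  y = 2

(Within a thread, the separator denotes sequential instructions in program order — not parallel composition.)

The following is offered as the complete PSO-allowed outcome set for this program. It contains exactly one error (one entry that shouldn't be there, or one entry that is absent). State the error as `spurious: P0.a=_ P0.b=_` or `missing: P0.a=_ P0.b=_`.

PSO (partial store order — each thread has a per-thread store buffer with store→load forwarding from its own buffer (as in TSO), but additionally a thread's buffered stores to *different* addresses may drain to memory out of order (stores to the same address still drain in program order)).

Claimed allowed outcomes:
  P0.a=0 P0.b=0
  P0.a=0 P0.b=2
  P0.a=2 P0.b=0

missing: P0.a=2 P0.b=2

outcome vector order: (P0.a,P0.b)
[PSO] allowed = {<0 0>; <0 2>; <2 0>; <2 2>}
PSO∖claimed = {<2 2>}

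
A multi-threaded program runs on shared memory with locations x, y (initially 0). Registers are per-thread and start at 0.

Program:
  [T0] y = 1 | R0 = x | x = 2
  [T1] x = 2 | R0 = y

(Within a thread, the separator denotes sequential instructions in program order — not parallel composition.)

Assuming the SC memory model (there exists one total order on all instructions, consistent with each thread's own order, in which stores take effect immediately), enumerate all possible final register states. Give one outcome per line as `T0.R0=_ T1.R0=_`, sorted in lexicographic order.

outcome vector order: (T0.R0,T1.R0)
|SC outcomes| = 3

T0.R0=0 T1.R0=1
T0.R0=2 T1.R0=0
T0.R0=2 T1.R0=1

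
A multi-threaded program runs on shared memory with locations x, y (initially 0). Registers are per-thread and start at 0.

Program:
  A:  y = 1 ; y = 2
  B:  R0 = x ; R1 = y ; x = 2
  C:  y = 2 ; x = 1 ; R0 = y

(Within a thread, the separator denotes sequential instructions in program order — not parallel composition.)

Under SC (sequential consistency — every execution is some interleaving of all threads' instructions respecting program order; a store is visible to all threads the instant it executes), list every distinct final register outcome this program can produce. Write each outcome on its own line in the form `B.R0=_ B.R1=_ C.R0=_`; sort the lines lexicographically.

B.R0=0 B.R1=0 C.R0=1
B.R0=0 B.R1=0 C.R0=2
B.R0=0 B.R1=1 C.R0=1
B.R0=0 B.R1=1 C.R0=2
B.R0=0 B.R1=2 C.R0=1
B.R0=0 B.R1=2 C.R0=2
B.R0=1 B.R1=1 C.R0=1
B.R0=1 B.R1=1 C.R0=2
B.R0=1 B.R1=2 C.R0=1
B.R0=1 B.R1=2 C.R0=2

outcome vector order: (B.R0,B.R1,C.R0)
|SC outcomes| = 10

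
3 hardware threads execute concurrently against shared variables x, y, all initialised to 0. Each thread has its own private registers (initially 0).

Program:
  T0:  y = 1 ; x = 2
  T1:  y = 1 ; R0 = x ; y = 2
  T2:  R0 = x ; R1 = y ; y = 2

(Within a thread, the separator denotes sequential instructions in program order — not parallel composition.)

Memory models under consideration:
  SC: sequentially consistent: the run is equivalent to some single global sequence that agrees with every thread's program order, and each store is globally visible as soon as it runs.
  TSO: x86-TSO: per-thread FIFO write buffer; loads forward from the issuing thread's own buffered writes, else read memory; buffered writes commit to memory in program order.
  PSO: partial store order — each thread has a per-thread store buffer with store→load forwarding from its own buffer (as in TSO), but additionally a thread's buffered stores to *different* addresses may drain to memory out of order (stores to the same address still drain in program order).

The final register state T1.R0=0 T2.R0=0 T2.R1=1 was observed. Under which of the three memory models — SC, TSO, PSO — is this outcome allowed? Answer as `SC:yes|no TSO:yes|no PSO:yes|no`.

SC:yes TSO:yes PSO:yes

outcome vector order: (T1.R0,T2.R0,T2.R1)
[SC] allowed = {<0 0 0>, <0 0 1>, <0 0 2>, <0 2 1>, <0 2 2>, <2 0 0>, <2 0 1>, <2 0 2>, <2 2 1>, <2 2 2>}
[TSO] allowed = {<0 0 0>, <0 0 1>, <0 0 2>, <0 2 1>, <0 2 2>, <2 0 0>, <2 0 1>, <2 0 2>, <2 2 1>, <2 2 2>}
[PSO] allowed = {<0 0 0>, <0 0 1>, <0 0 2>, <0 2 0>, <0 2 1>, <0 2 2>, <2 0 0>, <2 0 1>, <2 0 2>, <2 2 0>, <2 2 1>, <2 2 2>}
target <0 0 1> ∈ {SC,TSO,PSO}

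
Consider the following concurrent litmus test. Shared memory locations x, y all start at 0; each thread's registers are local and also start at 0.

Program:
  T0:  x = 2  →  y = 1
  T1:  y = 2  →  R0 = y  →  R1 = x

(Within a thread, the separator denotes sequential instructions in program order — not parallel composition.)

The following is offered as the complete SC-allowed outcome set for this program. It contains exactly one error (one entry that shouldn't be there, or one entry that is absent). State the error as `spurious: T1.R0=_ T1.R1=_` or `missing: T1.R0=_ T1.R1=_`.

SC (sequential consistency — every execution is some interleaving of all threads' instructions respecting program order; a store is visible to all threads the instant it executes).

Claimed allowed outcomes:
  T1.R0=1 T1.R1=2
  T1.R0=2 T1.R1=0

outcome vector order: (T1.R0,T1.R1)
SC: 3 outcomes — {12, 20, 22}
SC∖claimed = {22}

missing: T1.R0=2 T1.R1=2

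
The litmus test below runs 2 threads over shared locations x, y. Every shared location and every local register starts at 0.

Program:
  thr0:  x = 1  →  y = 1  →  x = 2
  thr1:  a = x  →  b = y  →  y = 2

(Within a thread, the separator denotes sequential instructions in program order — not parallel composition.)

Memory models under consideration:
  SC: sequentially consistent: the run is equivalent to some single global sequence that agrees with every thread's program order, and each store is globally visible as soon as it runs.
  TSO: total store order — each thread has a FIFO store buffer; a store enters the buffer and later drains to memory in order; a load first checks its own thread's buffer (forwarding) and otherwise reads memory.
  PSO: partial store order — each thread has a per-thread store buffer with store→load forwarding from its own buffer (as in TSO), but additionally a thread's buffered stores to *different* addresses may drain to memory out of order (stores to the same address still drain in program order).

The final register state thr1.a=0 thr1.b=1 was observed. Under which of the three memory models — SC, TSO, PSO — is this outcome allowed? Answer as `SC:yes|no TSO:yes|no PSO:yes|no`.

outcome vector order: (thr1.a,thr1.b)
[SC] allowed = {(0,0); (0,1); (1,0); (1,1); (2,1)}
[TSO] allowed = {(0,0); (0,1); (1,0); (1,1); (2,1)}
[PSO] allowed = {(0,0); (0,1); (1,0); (1,1); (2,0); (2,1)}
target (0,1) ∈ {SC,TSO,PSO}

SC:yes TSO:yes PSO:yes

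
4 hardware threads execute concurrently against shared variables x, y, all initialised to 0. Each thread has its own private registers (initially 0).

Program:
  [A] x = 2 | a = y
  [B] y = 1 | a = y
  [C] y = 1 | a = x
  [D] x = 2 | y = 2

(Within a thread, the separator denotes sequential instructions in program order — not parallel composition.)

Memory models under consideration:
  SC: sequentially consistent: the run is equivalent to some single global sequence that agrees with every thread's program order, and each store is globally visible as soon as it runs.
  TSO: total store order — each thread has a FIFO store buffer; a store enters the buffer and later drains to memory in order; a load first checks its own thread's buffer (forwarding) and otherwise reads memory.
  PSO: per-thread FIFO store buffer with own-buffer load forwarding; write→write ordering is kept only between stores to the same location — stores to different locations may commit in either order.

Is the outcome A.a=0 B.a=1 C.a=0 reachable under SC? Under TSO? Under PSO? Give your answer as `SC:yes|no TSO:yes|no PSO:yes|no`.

SC:no TSO:yes PSO:yes

outcome vector order: (A.a,B.a,C.a)
[SC] allowed = {(0,1,2), (0,2,2), (1,1,0), (1,1,2), (1,2,0), (1,2,2), (2,1,0), (2,1,2), (2,2,0), (2,2,2)}
[TSO] allowed = {(0,1,0), (0,1,2), (0,2,0), (0,2,2), (1,1,0), (1,1,2), (1,2,0), (1,2,2), (2,1,0), (2,1,2), (2,2,0), (2,2,2)}
[PSO] allowed = {(0,1,0), (0,1,2), (0,2,0), (0,2,2), (1,1,0), (1,1,2), (1,2,0), (1,2,2), (2,1,0), (2,1,2), (2,2,0), (2,2,2)}
target (0,1,0) ∈ {TSO,PSO}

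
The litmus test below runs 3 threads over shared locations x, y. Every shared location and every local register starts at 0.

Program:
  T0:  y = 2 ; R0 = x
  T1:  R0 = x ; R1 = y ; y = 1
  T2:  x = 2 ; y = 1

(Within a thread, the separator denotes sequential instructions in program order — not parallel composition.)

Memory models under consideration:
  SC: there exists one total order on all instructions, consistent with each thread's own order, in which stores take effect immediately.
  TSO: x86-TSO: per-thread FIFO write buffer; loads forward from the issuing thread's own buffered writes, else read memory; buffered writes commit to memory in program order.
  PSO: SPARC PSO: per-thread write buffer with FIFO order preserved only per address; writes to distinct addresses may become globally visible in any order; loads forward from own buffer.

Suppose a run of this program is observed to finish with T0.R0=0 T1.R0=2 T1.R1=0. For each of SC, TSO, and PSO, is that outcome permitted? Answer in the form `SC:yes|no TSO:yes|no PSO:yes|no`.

SC:no TSO:yes PSO:yes

outcome vector order: (T0.R0,T1.R0,T1.R1)
SC: 11 outcomes — {<0 0 0> <0 0 1> <0 0 2> <0 2 1> <0 2 2> <2 0 0> <2 0 1> <2 0 2> <2 2 0> <2 2 1> <2 2 2>}
TSO: 12 outcomes — {<0 0 0> <0 0 1> <0 0 2> <0 2 0> <0 2 1> <0 2 2> <2 0 0> <2 0 1> <2 0 2> <2 2 0> <2 2 1> <2 2 2>}
PSO: 12 outcomes — {<0 0 0> <0 0 1> <0 0 2> <0 2 0> <0 2 1> <0 2 2> <2 0 0> <2 0 1> <2 0 2> <2 2 0> <2 2 1> <2 2 2>}
target <0 2 0> ∈ {TSO,PSO}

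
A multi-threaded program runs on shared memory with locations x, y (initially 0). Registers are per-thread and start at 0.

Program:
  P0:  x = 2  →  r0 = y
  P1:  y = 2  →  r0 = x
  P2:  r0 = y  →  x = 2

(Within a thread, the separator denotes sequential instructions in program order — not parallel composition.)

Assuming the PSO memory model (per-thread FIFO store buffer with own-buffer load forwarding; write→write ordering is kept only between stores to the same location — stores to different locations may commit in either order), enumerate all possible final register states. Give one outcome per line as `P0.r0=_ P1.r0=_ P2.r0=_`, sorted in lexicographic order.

outcome vector order: (P0.r0,P1.r0,P2.r0)
|PSO outcomes| = 8

P0.r0=0 P1.r0=0 P2.r0=0
P0.r0=0 P1.r0=0 P2.r0=2
P0.r0=0 P1.r0=2 P2.r0=0
P0.r0=0 P1.r0=2 P2.r0=2
P0.r0=2 P1.r0=0 P2.r0=0
P0.r0=2 P1.r0=0 P2.r0=2
P0.r0=2 P1.r0=2 P2.r0=0
P0.r0=2 P1.r0=2 P2.r0=2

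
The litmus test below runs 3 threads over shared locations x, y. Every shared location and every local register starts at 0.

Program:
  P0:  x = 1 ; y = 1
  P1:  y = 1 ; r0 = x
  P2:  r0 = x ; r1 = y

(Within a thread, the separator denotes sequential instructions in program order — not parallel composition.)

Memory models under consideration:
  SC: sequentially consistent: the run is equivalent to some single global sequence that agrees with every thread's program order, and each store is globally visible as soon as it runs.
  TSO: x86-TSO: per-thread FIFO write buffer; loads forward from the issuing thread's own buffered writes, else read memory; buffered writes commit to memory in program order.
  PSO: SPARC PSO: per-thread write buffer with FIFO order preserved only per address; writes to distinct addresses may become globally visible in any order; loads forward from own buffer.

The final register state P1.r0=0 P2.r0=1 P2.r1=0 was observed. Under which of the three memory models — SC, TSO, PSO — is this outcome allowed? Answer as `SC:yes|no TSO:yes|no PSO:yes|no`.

SC:no TSO:yes PSO:yes

outcome vector order: (P1.r0,P2.r0,P2.r1)
SC: 7 outcomes — {(0,0,0); (0,0,1); (0,1,1); (1,0,0); (1,0,1); (1,1,0); (1,1,1)}
TSO: 8 outcomes — {(0,0,0); (0,0,1); (0,1,0); (0,1,1); (1,0,0); (1,0,1); (1,1,0); (1,1,1)}
PSO: 8 outcomes — {(0,0,0); (0,0,1); (0,1,0); (0,1,1); (1,0,0); (1,0,1); (1,1,0); (1,1,1)}
target (0,1,0) ∈ {TSO,PSO}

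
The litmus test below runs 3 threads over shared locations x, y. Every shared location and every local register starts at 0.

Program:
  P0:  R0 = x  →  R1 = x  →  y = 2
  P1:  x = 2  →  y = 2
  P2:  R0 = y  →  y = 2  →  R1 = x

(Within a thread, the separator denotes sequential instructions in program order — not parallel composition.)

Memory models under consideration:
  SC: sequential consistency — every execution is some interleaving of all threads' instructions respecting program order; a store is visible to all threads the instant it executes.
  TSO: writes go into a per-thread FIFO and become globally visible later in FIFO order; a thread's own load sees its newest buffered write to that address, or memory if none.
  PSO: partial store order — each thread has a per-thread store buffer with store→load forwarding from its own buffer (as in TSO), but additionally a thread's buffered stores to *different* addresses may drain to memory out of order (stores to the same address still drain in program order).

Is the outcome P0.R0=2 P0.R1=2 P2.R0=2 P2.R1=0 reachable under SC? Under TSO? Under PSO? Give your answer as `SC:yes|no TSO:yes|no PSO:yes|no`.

outcome vector order: (P0.R0,P0.R1,P2.R0,P2.R1)
under SC → 0000 0002 0020 0022 0200 0202 0222 2200 2202 2222
under TSO → 0000 0002 0020 0022 0200 0202 0222 2200 2202 2222
under PSO → 0000 0002 0020 0022 0200 0202 0220 0222 2200 2202 2220 2222
target 2220 ∈ {PSO}

SC:no TSO:no PSO:yes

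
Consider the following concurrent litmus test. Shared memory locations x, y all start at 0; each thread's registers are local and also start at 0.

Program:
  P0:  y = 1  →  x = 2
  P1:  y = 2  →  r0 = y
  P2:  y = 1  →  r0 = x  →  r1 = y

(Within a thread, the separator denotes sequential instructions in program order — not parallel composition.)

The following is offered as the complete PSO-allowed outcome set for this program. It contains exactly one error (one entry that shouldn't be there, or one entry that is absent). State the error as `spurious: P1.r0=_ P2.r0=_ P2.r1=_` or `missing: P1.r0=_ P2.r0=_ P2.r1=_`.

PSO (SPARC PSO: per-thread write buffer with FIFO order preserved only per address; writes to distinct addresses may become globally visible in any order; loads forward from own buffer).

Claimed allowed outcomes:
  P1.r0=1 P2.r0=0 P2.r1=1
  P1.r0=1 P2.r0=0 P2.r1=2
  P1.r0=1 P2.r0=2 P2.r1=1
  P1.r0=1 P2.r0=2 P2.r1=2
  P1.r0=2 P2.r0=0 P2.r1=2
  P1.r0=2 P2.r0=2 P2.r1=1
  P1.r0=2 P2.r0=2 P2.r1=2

outcome vector order: (P1.r0,P2.r0,P2.r1)
PSO: 8 outcomes — {101; 102; 121; 122; 201; 202; 221; 222}
PSO∖claimed = {201}

missing: P1.r0=2 P2.r0=0 P2.r1=1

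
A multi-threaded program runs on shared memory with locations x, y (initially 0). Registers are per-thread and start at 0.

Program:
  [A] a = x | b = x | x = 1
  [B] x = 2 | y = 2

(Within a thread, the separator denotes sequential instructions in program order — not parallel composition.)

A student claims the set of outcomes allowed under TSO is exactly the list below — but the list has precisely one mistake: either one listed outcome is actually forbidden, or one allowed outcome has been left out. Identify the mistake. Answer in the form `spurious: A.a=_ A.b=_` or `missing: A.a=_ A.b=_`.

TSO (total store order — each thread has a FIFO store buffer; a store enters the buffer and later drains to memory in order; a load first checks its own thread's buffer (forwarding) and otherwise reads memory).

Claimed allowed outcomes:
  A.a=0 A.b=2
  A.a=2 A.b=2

outcome vector order: (A.a,A.b)
TSO (3): (0,0) (0,2) (2,2)
TSO∖claimed = {(0,0)}

missing: A.a=0 A.b=0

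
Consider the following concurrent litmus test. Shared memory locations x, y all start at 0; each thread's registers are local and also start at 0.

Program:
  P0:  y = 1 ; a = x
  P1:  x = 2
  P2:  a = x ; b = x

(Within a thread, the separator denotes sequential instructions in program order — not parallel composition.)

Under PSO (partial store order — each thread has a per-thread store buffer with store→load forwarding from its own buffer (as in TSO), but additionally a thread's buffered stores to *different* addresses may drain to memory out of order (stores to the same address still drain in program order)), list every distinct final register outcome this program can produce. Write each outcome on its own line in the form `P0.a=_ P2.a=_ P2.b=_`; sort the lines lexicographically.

outcome vector order: (P0.a,P2.a,P2.b)
|PSO outcomes| = 6

P0.a=0 P2.a=0 P2.b=0
P0.a=0 P2.a=0 P2.b=2
P0.a=0 P2.a=2 P2.b=2
P0.a=2 P2.a=0 P2.b=0
P0.a=2 P2.a=0 P2.b=2
P0.a=2 P2.a=2 P2.b=2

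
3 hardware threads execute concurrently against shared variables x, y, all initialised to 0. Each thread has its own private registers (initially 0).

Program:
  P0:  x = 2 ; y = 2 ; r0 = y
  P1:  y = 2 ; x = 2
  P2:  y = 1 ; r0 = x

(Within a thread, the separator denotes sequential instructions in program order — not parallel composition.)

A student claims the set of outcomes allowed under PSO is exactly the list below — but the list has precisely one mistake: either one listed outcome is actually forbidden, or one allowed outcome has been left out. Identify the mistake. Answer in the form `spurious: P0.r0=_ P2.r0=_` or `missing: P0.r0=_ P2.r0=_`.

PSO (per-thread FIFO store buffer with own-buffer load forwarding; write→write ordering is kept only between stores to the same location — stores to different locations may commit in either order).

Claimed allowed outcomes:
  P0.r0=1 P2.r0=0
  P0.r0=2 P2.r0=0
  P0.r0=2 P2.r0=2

missing: P0.r0=1 P2.r0=2

outcome vector order: (P0.r0,P2.r0)
[PSO] allowed = {1/0 1/2 2/0 2/2}
PSO∖claimed = {1/2}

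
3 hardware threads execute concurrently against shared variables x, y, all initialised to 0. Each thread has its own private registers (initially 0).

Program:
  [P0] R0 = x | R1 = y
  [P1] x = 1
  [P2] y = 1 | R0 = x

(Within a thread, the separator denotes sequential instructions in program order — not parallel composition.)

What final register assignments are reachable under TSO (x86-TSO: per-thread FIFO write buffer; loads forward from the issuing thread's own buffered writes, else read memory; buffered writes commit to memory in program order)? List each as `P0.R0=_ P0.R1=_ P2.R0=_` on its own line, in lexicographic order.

outcome vector order: (P0.R0,P0.R1,P2.R0)
|TSO outcomes| = 8

P0.R0=0 P0.R1=0 P2.R0=0
P0.R0=0 P0.R1=0 P2.R0=1
P0.R0=0 P0.R1=1 P2.R0=0
P0.R0=0 P0.R1=1 P2.R0=1
P0.R0=1 P0.R1=0 P2.R0=0
P0.R0=1 P0.R1=0 P2.R0=1
P0.R0=1 P0.R1=1 P2.R0=0
P0.R0=1 P0.R1=1 P2.R0=1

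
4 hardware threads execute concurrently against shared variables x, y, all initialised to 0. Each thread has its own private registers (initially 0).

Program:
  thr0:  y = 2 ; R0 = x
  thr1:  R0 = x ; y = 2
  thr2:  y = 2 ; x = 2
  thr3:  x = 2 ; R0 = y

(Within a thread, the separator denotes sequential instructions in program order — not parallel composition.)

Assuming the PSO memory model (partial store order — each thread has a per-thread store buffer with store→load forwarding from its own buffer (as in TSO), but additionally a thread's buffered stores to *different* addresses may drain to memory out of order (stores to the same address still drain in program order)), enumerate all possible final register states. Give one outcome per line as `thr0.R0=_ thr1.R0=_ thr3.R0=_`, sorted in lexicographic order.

outcome vector order: (thr0.R0,thr1.R0,thr3.R0)
|PSO outcomes| = 8

thr0.R0=0 thr1.R0=0 thr3.R0=0
thr0.R0=0 thr1.R0=0 thr3.R0=2
thr0.R0=0 thr1.R0=2 thr3.R0=0
thr0.R0=0 thr1.R0=2 thr3.R0=2
thr0.R0=2 thr1.R0=0 thr3.R0=0
thr0.R0=2 thr1.R0=0 thr3.R0=2
thr0.R0=2 thr1.R0=2 thr3.R0=0
thr0.R0=2 thr1.R0=2 thr3.R0=2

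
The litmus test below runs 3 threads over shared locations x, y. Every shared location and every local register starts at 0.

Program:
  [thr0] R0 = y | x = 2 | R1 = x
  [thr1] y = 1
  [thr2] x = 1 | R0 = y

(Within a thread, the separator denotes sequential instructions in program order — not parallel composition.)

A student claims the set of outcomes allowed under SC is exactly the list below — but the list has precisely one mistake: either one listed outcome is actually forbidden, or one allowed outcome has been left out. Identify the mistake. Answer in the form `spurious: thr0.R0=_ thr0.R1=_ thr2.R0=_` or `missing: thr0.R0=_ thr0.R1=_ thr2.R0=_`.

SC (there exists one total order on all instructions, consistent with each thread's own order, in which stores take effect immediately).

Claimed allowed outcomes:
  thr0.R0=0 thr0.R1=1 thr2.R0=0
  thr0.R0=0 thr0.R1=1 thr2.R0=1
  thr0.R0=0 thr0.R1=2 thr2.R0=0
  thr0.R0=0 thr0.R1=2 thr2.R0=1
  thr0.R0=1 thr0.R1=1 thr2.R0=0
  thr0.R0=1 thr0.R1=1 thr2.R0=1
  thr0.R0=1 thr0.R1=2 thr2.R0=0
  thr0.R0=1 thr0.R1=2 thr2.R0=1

spurious: thr0.R0=1 thr0.R1=1 thr2.R0=0

outcome vector order: (thr0.R0,thr0.R1,thr2.R0)
SC (7): 0/1/0 0/1/1 0/2/0 0/2/1 1/1/1 1/2/0 1/2/1
claimed∖SC = {1/1/0}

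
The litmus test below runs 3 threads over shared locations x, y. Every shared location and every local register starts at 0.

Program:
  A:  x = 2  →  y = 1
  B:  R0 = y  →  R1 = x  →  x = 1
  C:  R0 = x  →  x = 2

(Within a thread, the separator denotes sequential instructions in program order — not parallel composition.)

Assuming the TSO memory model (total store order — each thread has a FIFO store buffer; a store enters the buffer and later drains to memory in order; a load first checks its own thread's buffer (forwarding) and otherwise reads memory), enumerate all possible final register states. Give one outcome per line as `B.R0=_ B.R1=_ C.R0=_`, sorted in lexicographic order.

outcome vector order: (B.R0,B.R1,C.R0)
|TSO outcomes| = 9

B.R0=0 B.R1=0 C.R0=0
B.R0=0 B.R1=0 C.R0=1
B.R0=0 B.R1=0 C.R0=2
B.R0=0 B.R1=2 C.R0=0
B.R0=0 B.R1=2 C.R0=1
B.R0=0 B.R1=2 C.R0=2
B.R0=1 B.R1=2 C.R0=0
B.R0=1 B.R1=2 C.R0=1
B.R0=1 B.R1=2 C.R0=2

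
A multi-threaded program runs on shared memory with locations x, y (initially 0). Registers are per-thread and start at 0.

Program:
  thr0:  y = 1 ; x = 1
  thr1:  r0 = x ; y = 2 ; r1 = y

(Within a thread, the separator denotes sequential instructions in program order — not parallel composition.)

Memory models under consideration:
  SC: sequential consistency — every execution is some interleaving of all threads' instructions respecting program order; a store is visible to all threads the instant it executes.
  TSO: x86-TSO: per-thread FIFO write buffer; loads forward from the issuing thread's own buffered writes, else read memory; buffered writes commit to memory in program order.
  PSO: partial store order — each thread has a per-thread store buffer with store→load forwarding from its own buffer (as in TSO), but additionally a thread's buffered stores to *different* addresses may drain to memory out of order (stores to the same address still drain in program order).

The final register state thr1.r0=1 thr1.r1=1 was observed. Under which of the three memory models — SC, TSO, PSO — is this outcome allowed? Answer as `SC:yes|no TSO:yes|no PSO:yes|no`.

SC:no TSO:no PSO:yes

outcome vector order: (thr1.r0,thr1.r1)
[SC] allowed = {(0,1), (0,2), (1,2)}
[TSO] allowed = {(0,1), (0,2), (1,2)}
[PSO] allowed = {(0,1), (0,2), (1,1), (1,2)}
target (1,1) ∈ {PSO}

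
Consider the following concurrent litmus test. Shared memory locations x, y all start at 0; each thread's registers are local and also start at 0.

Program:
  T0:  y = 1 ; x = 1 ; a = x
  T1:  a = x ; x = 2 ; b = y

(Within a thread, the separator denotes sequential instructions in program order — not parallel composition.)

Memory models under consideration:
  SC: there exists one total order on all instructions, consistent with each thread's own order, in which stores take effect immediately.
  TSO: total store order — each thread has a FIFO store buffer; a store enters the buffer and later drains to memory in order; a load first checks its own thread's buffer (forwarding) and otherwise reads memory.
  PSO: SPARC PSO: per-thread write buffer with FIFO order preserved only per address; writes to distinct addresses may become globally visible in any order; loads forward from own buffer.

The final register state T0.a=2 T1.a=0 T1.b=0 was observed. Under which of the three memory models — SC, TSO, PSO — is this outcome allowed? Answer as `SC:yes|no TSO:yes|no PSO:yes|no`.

SC:no TSO:yes PSO:yes

outcome vector order: (T0.a,T1.a,T1.b)
SC: 5 outcomes — {<1 0 0>, <1 0 1>, <1 1 1>, <2 0 1>, <2 1 1>}
TSO: 6 outcomes — {<1 0 0>, <1 0 1>, <1 1 1>, <2 0 0>, <2 0 1>, <2 1 1>}
PSO: 8 outcomes — {<1 0 0>, <1 0 1>, <1 1 0>, <1 1 1>, <2 0 0>, <2 0 1>, <2 1 0>, <2 1 1>}
target <2 0 0> ∈ {TSO,PSO}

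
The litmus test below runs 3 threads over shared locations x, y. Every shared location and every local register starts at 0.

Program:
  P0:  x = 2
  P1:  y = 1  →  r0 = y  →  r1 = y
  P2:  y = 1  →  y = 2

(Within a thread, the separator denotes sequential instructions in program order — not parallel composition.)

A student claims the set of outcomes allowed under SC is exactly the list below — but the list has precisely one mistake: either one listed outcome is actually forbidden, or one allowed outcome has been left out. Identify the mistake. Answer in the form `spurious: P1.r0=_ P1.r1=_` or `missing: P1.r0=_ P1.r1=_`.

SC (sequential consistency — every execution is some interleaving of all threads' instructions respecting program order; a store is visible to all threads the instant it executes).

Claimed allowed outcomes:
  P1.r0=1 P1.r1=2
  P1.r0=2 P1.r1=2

missing: P1.r0=1 P1.r1=1

outcome vector order: (P1.r0,P1.r1)
SC: 3 outcomes — {(1,1) (1,2) (2,2)}
SC∖claimed = {(1,1)}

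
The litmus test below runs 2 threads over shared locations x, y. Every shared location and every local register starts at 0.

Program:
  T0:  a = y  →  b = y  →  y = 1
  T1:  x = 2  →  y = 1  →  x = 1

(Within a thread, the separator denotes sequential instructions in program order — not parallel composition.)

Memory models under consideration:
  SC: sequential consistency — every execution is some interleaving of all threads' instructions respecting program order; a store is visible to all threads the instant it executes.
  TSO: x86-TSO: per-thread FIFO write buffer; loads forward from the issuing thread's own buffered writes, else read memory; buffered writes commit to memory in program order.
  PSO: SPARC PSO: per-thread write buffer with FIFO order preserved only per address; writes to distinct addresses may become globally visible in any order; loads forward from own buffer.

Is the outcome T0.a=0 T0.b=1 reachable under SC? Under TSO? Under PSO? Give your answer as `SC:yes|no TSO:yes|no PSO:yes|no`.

SC:yes TSO:yes PSO:yes

outcome vector order: (T0.a,T0.b)
under SC → <0 0> <0 1> <1 1>
under TSO → <0 0> <0 1> <1 1>
under PSO → <0 0> <0 1> <1 1>
target <0 1> ∈ {SC,TSO,PSO}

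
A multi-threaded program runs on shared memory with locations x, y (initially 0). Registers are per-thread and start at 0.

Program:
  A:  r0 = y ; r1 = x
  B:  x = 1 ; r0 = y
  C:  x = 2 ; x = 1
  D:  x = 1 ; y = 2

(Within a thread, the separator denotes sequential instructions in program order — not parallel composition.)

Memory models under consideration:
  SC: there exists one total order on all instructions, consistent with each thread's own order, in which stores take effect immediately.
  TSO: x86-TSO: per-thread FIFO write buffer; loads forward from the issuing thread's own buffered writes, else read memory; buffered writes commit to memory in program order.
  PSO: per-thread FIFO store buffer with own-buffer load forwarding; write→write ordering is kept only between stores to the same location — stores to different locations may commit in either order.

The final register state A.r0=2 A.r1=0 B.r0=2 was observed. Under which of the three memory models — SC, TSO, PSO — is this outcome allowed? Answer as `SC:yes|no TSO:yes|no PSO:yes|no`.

outcome vector order: (A.r0,A.r1,B.r0)
SC: 10 outcomes — {<0 0 0>; <0 0 2>; <0 1 0>; <0 1 2>; <0 2 0>; <0 2 2>; <2 1 0>; <2 1 2>; <2 2 0>; <2 2 2>}
TSO: 10 outcomes — {<0 0 0>; <0 0 2>; <0 1 0>; <0 1 2>; <0 2 0>; <0 2 2>; <2 1 0>; <2 1 2>; <2 2 0>; <2 2 2>}
PSO: 12 outcomes — {<0 0 0>; <0 0 2>; <0 1 0>; <0 1 2>; <0 2 0>; <0 2 2>; <2 0 0>; <2 0 2>; <2 1 0>; <2 1 2>; <2 2 0>; <2 2 2>}
target <2 0 2> ∈ {PSO}

SC:no TSO:no PSO:yes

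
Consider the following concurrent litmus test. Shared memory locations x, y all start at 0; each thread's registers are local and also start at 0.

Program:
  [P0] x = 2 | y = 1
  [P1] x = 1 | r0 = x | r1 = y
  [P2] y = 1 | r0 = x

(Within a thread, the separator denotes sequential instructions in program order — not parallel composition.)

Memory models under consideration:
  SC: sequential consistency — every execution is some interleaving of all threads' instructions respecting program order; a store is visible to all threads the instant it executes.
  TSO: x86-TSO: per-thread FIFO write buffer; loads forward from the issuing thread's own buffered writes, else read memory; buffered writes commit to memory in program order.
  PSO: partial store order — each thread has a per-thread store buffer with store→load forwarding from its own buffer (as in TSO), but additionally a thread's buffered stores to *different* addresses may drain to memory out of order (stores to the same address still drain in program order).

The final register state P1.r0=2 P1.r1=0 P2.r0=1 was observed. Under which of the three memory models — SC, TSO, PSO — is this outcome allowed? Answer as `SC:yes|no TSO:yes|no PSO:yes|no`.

outcome vector order: (P1.r0,P1.r1,P2.r0)
SC (9): 1/0/1, 1/0/2, 1/1/0, 1/1/1, 1/1/2, 2/0/2, 2/1/0, 2/1/1, 2/1/2
TSO (12): 1/0/0, 1/0/1, 1/0/2, 1/1/0, 1/1/1, 1/1/2, 2/0/0, 2/0/1, 2/0/2, 2/1/0, 2/1/1, 2/1/2
PSO (12): 1/0/0, 1/0/1, 1/0/2, 1/1/0, 1/1/1, 1/1/2, 2/0/0, 2/0/1, 2/0/2, 2/1/0, 2/1/1, 2/1/2
target 2/0/1 ∈ {TSO,PSO}

SC:no TSO:yes PSO:yes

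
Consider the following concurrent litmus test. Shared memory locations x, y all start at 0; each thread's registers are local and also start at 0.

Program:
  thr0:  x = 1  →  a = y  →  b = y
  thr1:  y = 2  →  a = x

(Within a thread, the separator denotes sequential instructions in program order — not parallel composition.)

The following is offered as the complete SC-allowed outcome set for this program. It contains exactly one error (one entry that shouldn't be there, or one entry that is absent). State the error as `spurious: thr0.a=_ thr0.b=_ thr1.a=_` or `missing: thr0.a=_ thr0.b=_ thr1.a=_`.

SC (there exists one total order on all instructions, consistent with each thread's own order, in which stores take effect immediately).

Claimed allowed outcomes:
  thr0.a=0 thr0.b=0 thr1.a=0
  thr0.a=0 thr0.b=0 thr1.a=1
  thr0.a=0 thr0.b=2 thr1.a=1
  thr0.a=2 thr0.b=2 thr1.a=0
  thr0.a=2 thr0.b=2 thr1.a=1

spurious: thr0.a=0 thr0.b=0 thr1.a=0

outcome vector order: (thr0.a,thr0.b,thr1.a)
[SC] allowed = {001; 021; 220; 221}
claimed∖SC = {000}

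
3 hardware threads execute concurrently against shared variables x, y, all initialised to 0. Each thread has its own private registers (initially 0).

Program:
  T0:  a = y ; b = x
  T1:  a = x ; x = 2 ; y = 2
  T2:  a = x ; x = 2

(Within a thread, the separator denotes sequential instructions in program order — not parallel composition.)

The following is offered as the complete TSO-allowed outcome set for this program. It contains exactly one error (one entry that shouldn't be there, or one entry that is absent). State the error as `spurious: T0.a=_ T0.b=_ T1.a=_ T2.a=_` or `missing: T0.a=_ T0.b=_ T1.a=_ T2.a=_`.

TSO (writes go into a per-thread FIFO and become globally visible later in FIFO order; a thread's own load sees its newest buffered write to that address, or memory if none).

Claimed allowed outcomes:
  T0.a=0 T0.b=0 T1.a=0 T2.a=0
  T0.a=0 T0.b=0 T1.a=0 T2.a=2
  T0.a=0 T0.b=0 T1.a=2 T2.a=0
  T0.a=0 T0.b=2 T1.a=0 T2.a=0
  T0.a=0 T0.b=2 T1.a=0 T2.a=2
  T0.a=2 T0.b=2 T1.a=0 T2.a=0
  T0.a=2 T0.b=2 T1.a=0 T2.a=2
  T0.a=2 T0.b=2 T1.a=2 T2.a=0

outcome vector order: (T0.a,T0.b,T1.a,T2.a)
TSO: 9 outcomes — {(0,0,0,0); (0,0,0,2); (0,0,2,0); (0,2,0,0); (0,2,0,2); (0,2,2,0); (2,2,0,0); (2,2,0,2); (2,2,2,0)}
TSO∖claimed = {(0,2,2,0)}

missing: T0.a=0 T0.b=2 T1.a=2 T2.a=0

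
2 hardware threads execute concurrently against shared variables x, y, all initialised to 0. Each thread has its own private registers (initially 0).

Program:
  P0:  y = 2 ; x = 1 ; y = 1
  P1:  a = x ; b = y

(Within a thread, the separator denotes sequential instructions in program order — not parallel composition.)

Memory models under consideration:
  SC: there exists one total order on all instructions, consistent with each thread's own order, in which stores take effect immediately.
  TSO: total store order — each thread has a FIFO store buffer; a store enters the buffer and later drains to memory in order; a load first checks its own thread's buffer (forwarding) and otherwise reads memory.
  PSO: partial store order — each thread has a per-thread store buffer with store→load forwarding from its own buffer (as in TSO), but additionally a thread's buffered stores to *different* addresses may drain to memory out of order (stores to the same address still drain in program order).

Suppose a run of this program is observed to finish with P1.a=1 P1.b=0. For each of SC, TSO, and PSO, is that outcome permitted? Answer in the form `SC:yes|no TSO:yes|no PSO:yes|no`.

outcome vector order: (P1.a,P1.b)
SC: 5 outcomes — {(0,0); (0,1); (0,2); (1,1); (1,2)}
TSO: 5 outcomes — {(0,0); (0,1); (0,2); (1,1); (1,2)}
PSO: 6 outcomes — {(0,0); (0,1); (0,2); (1,0); (1,1); (1,2)}
target (1,0) ∈ {PSO}

SC:no TSO:no PSO:yes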